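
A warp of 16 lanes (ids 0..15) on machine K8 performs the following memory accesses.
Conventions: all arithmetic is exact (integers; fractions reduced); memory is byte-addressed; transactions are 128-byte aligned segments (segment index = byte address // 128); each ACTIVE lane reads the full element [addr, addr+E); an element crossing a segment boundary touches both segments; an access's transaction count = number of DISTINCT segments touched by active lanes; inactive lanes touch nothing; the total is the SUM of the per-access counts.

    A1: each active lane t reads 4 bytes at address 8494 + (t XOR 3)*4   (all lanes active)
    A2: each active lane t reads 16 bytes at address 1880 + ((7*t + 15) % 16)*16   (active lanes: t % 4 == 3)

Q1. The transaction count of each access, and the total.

A1: 1 transaction
A2: 3 transactions

Answer: 1,3; total 4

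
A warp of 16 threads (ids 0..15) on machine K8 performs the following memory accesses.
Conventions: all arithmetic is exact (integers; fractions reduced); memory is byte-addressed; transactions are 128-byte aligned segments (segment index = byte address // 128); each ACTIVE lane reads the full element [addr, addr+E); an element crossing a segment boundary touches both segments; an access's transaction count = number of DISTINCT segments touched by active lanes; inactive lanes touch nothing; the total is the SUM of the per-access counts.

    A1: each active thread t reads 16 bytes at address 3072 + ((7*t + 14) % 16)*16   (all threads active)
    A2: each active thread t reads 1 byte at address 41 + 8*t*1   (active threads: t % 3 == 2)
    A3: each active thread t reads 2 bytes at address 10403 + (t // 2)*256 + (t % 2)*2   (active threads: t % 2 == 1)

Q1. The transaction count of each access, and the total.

A1: 2 transactions
A2: 2 transactions
A3: 8 transactions

Answer: 2,2,8; total 12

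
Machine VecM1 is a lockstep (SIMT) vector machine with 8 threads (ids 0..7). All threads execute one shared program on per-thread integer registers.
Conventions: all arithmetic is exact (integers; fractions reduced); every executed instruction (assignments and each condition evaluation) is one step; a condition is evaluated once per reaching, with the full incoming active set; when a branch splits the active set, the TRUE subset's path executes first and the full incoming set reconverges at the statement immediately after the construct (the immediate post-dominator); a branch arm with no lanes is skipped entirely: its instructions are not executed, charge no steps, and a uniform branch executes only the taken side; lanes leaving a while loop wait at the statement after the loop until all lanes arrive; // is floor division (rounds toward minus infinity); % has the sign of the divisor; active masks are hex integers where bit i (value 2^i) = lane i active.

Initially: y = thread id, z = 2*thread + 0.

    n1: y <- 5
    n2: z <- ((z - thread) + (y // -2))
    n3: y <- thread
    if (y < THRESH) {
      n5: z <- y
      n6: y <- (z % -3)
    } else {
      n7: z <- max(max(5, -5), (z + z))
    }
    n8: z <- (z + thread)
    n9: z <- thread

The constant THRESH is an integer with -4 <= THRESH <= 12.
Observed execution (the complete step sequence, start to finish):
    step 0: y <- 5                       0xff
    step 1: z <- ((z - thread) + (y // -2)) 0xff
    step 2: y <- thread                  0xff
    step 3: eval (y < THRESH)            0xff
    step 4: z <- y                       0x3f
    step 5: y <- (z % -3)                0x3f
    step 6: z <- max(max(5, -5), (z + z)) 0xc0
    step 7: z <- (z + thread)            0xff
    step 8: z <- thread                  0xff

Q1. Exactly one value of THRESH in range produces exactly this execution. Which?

Answer: THRESH = 6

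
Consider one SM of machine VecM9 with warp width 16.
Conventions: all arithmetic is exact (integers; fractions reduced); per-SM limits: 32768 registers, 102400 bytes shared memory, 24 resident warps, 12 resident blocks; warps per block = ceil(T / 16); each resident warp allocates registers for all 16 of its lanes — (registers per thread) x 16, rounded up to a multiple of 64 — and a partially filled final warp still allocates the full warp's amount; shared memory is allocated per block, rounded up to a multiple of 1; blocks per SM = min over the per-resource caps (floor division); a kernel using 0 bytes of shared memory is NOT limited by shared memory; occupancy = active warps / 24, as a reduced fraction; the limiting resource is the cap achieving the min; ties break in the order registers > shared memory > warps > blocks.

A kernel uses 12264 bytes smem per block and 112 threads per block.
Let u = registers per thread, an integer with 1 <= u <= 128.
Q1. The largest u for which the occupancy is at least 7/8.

Answer: u = 96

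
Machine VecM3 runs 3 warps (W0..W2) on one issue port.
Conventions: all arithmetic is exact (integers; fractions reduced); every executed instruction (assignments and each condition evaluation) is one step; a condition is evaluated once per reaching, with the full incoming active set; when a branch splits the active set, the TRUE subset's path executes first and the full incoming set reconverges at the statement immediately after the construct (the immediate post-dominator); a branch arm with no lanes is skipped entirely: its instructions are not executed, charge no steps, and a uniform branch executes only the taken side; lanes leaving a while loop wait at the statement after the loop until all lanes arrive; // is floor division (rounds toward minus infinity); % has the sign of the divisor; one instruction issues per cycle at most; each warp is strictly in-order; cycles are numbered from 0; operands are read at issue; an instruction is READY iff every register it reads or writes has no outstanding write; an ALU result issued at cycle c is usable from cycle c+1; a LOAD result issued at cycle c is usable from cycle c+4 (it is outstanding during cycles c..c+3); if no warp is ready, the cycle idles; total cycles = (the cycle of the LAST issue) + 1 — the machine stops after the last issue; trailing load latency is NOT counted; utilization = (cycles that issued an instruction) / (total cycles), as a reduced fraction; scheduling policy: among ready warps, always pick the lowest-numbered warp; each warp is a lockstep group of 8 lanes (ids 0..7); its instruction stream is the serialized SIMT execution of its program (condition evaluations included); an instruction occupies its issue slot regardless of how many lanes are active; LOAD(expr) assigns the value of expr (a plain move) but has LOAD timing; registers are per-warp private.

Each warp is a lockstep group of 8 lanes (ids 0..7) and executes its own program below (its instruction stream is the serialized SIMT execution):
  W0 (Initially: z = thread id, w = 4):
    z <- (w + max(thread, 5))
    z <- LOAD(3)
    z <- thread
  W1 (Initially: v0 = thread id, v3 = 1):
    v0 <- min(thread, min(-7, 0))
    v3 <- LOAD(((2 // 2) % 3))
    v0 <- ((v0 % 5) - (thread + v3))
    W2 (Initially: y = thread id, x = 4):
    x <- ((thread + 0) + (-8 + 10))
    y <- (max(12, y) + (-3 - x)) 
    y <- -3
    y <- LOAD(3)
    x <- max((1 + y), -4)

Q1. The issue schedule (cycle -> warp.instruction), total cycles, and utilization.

cycle 0: W0.I0
cycle 1: W0.I1
cycle 2: W1.I0
cycle 3: W1.I1
cycle 4: W2.I0
cycle 5: W0.I2
cycle 6: W2.I1
cycle 7: W1.I2
cycle 8: W2.I2
cycle 9: W2.I3
cycle 10: idle
cycle 11: idle
cycle 12: idle
cycle 13: W2.I4

Answer: 14 cycles, utilization 11/14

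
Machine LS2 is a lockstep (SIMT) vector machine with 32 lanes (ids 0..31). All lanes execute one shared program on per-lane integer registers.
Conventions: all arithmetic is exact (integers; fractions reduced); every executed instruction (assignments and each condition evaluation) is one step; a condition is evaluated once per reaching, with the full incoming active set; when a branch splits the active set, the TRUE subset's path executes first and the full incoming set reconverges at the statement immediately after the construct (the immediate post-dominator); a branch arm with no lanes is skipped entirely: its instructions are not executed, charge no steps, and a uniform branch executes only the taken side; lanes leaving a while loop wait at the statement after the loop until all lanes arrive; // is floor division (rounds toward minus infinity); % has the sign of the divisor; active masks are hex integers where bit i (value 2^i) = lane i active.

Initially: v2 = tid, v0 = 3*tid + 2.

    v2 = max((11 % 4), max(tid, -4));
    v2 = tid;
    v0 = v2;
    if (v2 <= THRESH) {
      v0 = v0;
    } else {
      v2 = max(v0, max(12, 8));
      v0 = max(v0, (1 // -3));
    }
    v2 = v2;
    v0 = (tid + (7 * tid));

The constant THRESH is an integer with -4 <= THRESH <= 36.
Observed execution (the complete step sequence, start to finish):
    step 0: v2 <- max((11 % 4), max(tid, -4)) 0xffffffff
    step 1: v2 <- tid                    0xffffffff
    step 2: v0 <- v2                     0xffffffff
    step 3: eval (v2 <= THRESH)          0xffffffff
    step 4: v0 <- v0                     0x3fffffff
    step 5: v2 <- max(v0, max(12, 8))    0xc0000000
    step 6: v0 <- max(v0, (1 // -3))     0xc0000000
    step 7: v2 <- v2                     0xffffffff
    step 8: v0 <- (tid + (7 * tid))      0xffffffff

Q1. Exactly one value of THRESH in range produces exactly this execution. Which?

Answer: THRESH = 29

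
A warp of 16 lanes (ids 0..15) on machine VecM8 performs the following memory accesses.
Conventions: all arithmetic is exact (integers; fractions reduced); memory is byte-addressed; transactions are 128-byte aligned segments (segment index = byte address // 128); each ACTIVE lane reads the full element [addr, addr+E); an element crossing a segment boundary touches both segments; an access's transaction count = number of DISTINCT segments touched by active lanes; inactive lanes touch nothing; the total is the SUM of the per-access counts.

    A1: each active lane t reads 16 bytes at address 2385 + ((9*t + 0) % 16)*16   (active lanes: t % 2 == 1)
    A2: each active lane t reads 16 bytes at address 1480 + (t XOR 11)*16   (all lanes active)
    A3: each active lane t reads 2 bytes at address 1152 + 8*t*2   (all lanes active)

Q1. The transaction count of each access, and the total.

A1: 3 transactions
A2: 3 transactions
A3: 2 transactions

Answer: 3,3,2; total 8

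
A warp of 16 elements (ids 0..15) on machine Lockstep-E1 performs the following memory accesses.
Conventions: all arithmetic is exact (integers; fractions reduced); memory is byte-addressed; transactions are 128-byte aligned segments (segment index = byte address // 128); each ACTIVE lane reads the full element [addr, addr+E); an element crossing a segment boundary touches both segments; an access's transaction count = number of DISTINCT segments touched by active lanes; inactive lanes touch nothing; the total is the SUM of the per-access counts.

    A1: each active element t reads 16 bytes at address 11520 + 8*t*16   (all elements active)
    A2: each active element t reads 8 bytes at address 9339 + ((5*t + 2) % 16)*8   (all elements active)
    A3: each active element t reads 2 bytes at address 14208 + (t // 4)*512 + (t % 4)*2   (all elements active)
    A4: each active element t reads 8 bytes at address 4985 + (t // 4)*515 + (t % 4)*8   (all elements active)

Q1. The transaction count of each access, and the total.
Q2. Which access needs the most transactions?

A1: 16 transactions
A2: 2 transactions
A3: 4 transactions
A4: 7 transactions

Answer: 16,2,4,7; total 29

Answer: A1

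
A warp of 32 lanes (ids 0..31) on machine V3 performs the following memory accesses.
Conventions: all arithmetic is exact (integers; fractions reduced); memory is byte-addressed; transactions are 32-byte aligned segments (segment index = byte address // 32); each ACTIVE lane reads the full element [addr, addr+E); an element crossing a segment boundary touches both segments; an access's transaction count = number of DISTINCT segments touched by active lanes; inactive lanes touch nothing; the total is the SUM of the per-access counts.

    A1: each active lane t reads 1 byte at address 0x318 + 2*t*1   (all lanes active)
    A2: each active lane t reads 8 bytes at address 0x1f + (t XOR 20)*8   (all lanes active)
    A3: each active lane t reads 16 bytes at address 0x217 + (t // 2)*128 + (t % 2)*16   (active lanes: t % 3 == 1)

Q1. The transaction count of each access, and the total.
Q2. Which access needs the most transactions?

A1: 3 transactions
A2: 9 transactions
A3: 16 transactions

Answer: 3,9,16; total 28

Answer: A3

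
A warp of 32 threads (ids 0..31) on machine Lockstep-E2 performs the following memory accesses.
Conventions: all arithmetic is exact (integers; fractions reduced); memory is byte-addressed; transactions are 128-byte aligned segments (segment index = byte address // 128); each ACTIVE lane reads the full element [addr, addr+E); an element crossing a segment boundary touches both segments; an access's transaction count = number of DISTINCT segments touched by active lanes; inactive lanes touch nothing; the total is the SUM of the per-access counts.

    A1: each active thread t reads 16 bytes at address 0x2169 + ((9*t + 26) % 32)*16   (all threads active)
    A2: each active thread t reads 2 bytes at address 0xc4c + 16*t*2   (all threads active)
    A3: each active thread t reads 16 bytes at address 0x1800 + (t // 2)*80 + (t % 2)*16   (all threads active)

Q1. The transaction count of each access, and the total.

A1: 5 transactions
A2: 9 transactions
A3: 10 transactions

Answer: 5,9,10; total 24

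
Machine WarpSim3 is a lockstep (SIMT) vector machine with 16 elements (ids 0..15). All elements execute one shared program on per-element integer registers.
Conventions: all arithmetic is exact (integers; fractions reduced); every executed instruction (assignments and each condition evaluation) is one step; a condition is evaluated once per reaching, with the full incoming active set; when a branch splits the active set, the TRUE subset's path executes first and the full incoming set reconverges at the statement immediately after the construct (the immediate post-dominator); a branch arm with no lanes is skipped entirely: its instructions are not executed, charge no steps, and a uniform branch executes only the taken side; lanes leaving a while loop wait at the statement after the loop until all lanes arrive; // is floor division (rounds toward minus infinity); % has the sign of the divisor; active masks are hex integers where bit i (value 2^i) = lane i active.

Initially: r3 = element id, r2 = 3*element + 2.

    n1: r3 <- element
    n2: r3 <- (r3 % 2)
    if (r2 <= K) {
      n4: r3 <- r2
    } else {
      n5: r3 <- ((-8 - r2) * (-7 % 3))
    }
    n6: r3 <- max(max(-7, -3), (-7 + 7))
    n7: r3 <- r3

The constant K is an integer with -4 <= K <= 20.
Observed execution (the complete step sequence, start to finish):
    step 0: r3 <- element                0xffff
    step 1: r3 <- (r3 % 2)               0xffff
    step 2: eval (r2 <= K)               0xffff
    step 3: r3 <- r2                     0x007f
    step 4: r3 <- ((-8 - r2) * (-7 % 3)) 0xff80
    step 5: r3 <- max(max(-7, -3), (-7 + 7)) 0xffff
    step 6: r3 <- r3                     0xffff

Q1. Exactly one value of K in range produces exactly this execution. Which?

Answer: K = 20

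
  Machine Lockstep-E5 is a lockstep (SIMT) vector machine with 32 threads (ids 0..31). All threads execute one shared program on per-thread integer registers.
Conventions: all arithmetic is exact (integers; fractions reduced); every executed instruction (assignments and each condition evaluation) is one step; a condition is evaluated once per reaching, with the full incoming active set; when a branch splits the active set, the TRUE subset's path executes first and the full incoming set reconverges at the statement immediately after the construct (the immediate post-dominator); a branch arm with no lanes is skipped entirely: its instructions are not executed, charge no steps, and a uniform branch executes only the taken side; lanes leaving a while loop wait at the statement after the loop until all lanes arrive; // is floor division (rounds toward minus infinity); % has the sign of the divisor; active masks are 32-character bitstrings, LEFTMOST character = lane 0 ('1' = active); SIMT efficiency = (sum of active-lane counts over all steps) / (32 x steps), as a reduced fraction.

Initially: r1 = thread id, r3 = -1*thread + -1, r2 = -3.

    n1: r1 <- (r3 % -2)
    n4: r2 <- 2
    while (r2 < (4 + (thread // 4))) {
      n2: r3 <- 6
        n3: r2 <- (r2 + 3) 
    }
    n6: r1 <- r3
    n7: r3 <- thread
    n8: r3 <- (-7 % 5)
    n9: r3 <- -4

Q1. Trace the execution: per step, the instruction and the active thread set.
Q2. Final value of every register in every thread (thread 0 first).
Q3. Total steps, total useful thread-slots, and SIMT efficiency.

step 0: r1 <- (r3 % -2)              11111111111111111111111111111111
step 1: r2 <- 2                      11111111111111111111111111111111
step 2: eval (r2 < (4 + (thread // 4))) 11111111111111111111111111111111
step 3: r3 <- 6                      11111111111111111111111111111111
step 4: r2 <- (r2 + 3)               11111111111111111111111111111111
step 5: eval (r2 < (4 + (thread // 4))) 11111111111111111111111111111111
step 6: r3 <- 6                      00000000111111111111111111111111
step 7: r2 <- (r2 + 3)               00000000111111111111111111111111
step 8: eval (r2 < (4 + (thread // 4))) 00000000111111111111111111111111
step 9: r3 <- 6                      00000000000000000000111111111111
step 10: r2 <- (r2 + 3)               00000000000000000000111111111111
step 11: eval (r2 < (4 + (thread // 4))) 00000000000000000000111111111111
step 12: r1 <- r3                     11111111111111111111111111111111
step 13: r3 <- thread                 11111111111111111111111111111111
step 14: r3 <- (-7 % 5)               11111111111111111111111111111111
step 15: r3 <- -4                     11111111111111111111111111111111

Answer: 16 steps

r1: 6,6,6,6,6,6,6,6,6,6,6,6,6,6,6,6,6,6,6,6,6,6,6,6,6,6,6,6,6,6,6,6
r3: -4,-4,-4,-4,-4,-4,-4,-4,-4,-4,-4,-4,-4,-4,-4,-4,-4,-4,-4,-4,-4,-4,-4,-4,-4,-4,-4,-4,-4,-4,-4,-4
r2: 5,5,5,5,5,5,5,5,8,8,8,8,8,8,8,8,8,8,8,8,11,11,11,11,11,11,11,11,11,11,11,11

steps = 16; useful = 428; efficiency = 428/512 = 107/128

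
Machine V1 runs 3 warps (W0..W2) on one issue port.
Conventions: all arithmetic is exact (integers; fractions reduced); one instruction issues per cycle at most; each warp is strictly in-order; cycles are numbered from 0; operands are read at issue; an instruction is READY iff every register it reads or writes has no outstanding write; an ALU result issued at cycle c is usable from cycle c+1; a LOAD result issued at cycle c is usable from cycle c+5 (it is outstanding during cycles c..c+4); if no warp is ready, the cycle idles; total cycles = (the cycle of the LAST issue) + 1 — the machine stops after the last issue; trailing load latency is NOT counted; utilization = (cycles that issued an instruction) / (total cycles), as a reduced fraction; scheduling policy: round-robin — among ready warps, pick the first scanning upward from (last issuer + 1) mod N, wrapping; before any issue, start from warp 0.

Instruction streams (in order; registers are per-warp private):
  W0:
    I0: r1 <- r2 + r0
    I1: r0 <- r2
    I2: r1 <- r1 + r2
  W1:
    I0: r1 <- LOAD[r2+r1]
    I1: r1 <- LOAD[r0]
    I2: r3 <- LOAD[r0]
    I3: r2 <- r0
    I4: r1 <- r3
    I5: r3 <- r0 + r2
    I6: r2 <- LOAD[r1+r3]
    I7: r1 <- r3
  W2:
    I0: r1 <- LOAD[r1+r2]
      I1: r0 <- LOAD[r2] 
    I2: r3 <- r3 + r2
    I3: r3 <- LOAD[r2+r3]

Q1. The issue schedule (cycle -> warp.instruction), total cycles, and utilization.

cycle 0: W0.I0
cycle 1: W1.I0
cycle 2: W2.I0
cycle 3: W0.I1
cycle 4: W2.I1
cycle 5: W0.I2
cycle 6: W1.I1
cycle 7: W2.I2
cycle 8: W1.I2
cycle 9: W2.I3
cycle 10: W1.I3
cycle 11: idle
cycle 12: idle
cycle 13: W1.I4
cycle 14: W1.I5
cycle 15: W1.I6
cycle 16: W1.I7

Answer: 17 cycles, utilization 15/17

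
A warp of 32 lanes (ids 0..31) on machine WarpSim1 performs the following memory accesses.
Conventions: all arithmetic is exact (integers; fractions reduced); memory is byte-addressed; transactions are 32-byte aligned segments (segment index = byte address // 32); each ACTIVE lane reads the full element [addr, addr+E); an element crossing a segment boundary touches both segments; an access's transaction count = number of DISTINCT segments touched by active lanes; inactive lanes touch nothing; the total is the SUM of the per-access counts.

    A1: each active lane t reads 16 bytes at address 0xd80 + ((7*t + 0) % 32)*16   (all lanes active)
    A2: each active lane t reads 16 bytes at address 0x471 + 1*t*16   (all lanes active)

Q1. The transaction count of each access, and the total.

A1: 16 transactions
A2: 17 transactions

Answer: 16,17; total 33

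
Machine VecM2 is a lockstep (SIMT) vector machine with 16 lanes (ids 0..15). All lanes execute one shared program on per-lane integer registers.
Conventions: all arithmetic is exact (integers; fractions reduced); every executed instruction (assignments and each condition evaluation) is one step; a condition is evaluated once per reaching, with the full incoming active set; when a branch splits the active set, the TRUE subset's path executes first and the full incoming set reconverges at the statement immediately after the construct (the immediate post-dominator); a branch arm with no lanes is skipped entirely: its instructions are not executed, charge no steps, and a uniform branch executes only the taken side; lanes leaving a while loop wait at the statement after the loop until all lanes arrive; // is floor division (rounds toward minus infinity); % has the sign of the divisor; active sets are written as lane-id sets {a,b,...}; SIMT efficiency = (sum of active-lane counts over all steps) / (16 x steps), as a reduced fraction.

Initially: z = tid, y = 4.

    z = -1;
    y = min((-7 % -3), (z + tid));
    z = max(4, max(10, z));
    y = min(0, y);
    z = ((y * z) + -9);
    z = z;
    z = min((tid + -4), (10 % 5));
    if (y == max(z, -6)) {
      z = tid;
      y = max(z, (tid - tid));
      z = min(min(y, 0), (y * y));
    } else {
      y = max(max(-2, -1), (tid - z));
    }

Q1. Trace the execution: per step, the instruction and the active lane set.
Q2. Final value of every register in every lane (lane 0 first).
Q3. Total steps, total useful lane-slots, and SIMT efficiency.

step 0: z <- -1                      {0,1,2,3,4,5,6,7,8,9,10,11,12,13,14,15}
step 1: y <- min((-7 % -3), (z + tid)) {0,1,2,3,4,5,6,7,8,9,10,11,12,13,14,15}
step 2: z <- max(4, max(10, z))      {0,1,2,3,4,5,6,7,8,9,10,11,12,13,14,15}
step 3: y <- min(0, y)               {0,1,2,3,4,5,6,7,8,9,10,11,12,13,14,15}
step 4: z <- ((y * z) + -9)          {0,1,2,3,4,5,6,7,8,9,10,11,12,13,14,15}
step 5: z <- z                       {0,1,2,3,4,5,6,7,8,9,10,11,12,13,14,15}
step 6: z <- min((tid + -4), (10 % 5)) {0,1,2,3,4,5,6,7,8,9,10,11,12,13,14,15}
step 7: eval (y == max(z, -6))       {0,1,2,3,4,5,6,7,8,9,10,11,12,13,14,15}
step 8: z <- tid                     {3}
step 9: y <- max(z, (tid - tid))     {3}
step 10: z <- min(min(y, 0), (y * y)) {3}
step 11: y <- max(max(-2, -1), (tid - z)) {0,1,2,4,5,6,7,8,9,10,11,12,13,14,15}

Answer: 12 steps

z: -4,-3,-2,0,0,0,0,0,0,0,0,0,0,0,0,0
y: 4,4,4,3,4,5,6,7,8,9,10,11,12,13,14,15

steps = 12; useful = 146; efficiency = 146/192 = 73/96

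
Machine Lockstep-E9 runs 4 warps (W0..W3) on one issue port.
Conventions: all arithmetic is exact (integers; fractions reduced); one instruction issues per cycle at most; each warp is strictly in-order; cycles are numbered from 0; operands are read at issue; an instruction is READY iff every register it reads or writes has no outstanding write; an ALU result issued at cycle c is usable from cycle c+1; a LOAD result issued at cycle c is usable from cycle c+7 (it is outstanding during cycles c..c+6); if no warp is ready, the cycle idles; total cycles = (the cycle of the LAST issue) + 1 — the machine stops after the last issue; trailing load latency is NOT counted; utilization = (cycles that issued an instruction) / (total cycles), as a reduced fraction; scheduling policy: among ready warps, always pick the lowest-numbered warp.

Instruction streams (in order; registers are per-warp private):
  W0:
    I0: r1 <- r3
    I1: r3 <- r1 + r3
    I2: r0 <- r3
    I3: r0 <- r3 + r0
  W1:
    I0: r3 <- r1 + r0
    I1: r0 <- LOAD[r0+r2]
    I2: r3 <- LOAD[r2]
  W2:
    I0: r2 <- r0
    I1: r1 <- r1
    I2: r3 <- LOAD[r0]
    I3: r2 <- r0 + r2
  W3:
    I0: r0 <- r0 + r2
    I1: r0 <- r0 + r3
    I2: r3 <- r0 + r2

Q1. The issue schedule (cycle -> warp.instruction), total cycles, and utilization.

cycle 0: W0.I0
cycle 1: W0.I1
cycle 2: W0.I2
cycle 3: W0.I3
cycle 4: W1.I0
cycle 5: W1.I1
cycle 6: W1.I2
cycle 7: W2.I0
cycle 8: W2.I1
cycle 9: W2.I2
cycle 10: W2.I3
cycle 11: W3.I0
cycle 12: W3.I1
cycle 13: W3.I2

Answer: 14 cycles, utilization 1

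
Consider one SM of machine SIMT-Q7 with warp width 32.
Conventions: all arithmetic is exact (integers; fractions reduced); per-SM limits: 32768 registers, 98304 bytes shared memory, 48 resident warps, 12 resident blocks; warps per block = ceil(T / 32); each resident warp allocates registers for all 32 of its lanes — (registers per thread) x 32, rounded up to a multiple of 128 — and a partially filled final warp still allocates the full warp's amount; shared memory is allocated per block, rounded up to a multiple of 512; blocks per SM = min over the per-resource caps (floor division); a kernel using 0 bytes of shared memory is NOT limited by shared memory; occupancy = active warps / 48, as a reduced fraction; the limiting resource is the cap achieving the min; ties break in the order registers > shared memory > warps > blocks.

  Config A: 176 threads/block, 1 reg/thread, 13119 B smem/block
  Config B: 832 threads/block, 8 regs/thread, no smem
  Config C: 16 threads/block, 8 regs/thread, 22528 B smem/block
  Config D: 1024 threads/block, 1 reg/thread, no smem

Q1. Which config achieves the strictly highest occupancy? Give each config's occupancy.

occupancies: A 7/8, B 13/24, C 1/12, D 2/3

Answer: A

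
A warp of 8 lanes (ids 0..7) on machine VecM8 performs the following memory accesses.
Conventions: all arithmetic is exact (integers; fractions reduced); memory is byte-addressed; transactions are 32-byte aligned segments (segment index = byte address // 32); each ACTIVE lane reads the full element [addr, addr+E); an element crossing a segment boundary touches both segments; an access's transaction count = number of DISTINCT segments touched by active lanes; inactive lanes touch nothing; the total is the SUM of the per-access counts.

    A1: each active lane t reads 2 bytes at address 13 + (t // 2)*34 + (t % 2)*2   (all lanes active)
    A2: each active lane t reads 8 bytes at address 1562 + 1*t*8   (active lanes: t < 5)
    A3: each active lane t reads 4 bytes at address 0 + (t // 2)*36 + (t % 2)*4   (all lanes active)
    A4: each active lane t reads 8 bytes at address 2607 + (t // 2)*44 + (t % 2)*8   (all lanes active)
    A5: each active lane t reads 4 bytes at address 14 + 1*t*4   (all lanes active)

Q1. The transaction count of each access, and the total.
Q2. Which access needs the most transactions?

A1: 4 transactions
A2: 3 transactions
A3: 4 transactions
A4: 6 transactions
A5: 2 transactions

Answer: 4,3,4,6,2; total 19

Answer: A4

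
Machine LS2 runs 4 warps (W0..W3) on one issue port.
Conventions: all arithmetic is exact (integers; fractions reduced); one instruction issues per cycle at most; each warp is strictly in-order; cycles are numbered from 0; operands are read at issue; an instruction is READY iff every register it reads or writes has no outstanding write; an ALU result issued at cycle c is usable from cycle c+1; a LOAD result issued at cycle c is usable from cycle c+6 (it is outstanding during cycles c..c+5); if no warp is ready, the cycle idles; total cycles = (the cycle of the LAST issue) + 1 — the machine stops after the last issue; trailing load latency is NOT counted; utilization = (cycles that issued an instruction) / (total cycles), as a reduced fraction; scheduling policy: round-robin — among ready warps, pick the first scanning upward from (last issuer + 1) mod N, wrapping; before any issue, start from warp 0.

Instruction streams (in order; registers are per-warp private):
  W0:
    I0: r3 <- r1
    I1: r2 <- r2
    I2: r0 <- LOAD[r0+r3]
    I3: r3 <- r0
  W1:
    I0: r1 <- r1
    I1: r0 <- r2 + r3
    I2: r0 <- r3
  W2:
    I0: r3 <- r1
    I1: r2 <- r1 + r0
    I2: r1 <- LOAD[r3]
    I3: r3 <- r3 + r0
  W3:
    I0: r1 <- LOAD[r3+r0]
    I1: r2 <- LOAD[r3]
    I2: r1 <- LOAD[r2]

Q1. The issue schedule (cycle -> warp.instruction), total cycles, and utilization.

cycle 0: W0.I0
cycle 1: W1.I0
cycle 2: W2.I0
cycle 3: W3.I0
cycle 4: W0.I1
cycle 5: W1.I1
cycle 6: W2.I1
cycle 7: W3.I1
cycle 8: W0.I2
cycle 9: W1.I2
cycle 10: W2.I2
cycle 11: W2.I3
cycle 12: idle
cycle 13: W3.I2
cycle 14: W0.I3

Answer: 15 cycles, utilization 14/15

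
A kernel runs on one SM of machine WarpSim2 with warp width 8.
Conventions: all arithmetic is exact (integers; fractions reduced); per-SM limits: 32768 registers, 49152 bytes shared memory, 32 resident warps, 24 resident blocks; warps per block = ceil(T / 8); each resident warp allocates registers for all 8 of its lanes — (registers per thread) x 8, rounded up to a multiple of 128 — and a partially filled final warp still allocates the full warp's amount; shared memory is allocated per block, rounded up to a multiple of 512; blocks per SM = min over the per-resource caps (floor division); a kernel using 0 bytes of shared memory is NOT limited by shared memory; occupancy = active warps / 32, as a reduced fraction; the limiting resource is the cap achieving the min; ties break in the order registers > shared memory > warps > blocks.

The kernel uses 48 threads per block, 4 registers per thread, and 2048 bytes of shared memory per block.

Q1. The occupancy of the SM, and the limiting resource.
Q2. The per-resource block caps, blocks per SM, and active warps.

Answer: occupancy 15/16, limited by warps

registers: 42 blocks
shared memory: 24 blocks
warps: 5 blocks
blocks: 24 blocks

Answer: 5 blocks, 30 active warps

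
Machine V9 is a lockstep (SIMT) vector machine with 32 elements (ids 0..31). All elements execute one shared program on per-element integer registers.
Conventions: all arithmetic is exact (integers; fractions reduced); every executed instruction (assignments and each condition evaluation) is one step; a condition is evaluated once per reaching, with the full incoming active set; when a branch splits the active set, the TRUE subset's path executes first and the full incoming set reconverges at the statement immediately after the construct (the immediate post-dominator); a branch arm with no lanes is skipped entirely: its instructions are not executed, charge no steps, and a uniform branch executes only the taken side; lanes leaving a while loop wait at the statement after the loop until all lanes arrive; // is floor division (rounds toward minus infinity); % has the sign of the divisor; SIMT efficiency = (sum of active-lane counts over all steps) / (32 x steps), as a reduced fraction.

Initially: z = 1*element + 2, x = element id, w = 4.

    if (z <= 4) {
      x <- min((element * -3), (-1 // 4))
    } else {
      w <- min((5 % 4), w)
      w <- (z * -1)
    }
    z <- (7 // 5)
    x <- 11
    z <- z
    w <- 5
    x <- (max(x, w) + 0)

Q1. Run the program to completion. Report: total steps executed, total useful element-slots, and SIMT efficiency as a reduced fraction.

Answer: 9 steps, 253 useful, 253/288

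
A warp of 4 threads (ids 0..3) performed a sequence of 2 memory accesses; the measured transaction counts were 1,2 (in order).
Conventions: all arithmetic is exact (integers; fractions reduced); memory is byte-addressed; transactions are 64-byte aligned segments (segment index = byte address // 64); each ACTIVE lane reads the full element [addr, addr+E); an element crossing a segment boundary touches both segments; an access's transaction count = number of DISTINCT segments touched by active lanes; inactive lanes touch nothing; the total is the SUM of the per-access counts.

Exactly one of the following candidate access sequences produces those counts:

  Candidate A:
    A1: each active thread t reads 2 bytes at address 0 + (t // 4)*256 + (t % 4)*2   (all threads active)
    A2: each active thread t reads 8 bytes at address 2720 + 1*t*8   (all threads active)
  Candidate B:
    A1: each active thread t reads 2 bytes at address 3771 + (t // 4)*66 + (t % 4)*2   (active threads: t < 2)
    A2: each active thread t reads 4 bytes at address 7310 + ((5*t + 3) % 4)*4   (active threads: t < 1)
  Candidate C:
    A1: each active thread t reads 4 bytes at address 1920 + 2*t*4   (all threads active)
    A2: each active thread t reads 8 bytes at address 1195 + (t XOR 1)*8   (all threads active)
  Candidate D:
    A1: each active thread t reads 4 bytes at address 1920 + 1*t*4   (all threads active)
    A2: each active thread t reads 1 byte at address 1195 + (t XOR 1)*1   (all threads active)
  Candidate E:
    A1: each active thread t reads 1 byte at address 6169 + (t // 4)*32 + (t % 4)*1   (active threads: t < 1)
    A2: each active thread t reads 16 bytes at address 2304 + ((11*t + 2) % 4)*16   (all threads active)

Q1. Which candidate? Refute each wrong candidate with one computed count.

A: A2 gives 1 transaction, not 2
B: A2 gives 1 transaction, not 2
D: A2 gives 1 transaction, not 2
E: A2 gives 1 transaction, not 2
C: all counts match (1,2)

Answer: C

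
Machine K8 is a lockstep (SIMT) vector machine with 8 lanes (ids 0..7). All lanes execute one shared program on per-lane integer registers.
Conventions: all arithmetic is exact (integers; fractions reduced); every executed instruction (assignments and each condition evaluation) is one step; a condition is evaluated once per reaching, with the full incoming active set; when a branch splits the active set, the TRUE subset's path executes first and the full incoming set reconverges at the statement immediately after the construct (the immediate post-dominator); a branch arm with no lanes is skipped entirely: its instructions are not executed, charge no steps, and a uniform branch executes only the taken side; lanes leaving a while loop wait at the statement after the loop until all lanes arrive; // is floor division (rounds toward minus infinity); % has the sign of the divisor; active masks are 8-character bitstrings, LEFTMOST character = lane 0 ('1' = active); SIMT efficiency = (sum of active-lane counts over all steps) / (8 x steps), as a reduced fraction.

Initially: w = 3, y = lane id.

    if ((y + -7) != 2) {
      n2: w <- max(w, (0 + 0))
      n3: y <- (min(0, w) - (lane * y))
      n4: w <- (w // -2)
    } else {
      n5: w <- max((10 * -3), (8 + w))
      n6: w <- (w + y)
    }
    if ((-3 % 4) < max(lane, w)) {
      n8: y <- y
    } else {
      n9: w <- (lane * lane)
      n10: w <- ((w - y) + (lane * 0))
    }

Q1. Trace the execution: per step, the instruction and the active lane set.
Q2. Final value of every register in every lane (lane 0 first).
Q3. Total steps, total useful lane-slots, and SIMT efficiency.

step 0: eval ((y + -7) != 2)         11111111
step 1: w <- max(w, (0 + 0))         11111111
step 2: y <- (min(0, w) - (lane * y)) 11111111
step 3: w <- (w // -2)               11111111
step 4: eval ((-3 % 4) < max(lane, w)) 11111111
step 5: y <- y                       00111111
step 6: w <- (lane * lane)           11000000
step 7: w <- ((w - y) + (lane * 0))  11000000

Answer: 8 steps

w: 0,2,-2,-2,-2,-2,-2,-2
y: 0,-1,-4,-9,-16,-25,-36,-49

steps = 8; useful = 50; efficiency = 50/64 = 25/32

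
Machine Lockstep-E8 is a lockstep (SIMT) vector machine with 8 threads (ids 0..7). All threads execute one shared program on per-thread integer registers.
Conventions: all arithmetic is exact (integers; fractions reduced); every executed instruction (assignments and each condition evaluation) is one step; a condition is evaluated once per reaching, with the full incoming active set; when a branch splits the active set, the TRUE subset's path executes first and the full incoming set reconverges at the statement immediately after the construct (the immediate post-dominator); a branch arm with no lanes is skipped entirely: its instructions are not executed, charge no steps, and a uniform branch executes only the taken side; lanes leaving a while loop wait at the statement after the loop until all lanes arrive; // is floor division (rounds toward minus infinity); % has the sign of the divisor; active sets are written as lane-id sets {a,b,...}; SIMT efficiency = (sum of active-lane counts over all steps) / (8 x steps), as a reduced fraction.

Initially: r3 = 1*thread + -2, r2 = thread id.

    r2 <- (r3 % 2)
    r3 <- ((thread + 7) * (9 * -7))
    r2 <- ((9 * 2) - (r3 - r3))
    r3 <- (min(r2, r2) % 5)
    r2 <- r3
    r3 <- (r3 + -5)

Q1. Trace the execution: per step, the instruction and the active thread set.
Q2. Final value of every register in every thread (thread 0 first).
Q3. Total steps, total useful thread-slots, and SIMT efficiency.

step 0: r2 <- (r3 % 2)               {0,1,2,3,4,5,6,7}
step 1: r3 <- ((thread + 7) * (9 * -7)) {0,1,2,3,4,5,6,7}
step 2: r2 <- ((9 * 2) - (r3 - r3))  {0,1,2,3,4,5,6,7}
step 3: r3 <- (min(r2, r2) % 5)      {0,1,2,3,4,5,6,7}
step 4: r2 <- r3                     {0,1,2,3,4,5,6,7}
step 5: r3 <- (r3 + -5)              {0,1,2,3,4,5,6,7}

Answer: 6 steps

r3: -2,-2,-2,-2,-2,-2,-2,-2
r2: 3,3,3,3,3,3,3,3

steps = 6; useful = 48; efficiency = 48/48 = 1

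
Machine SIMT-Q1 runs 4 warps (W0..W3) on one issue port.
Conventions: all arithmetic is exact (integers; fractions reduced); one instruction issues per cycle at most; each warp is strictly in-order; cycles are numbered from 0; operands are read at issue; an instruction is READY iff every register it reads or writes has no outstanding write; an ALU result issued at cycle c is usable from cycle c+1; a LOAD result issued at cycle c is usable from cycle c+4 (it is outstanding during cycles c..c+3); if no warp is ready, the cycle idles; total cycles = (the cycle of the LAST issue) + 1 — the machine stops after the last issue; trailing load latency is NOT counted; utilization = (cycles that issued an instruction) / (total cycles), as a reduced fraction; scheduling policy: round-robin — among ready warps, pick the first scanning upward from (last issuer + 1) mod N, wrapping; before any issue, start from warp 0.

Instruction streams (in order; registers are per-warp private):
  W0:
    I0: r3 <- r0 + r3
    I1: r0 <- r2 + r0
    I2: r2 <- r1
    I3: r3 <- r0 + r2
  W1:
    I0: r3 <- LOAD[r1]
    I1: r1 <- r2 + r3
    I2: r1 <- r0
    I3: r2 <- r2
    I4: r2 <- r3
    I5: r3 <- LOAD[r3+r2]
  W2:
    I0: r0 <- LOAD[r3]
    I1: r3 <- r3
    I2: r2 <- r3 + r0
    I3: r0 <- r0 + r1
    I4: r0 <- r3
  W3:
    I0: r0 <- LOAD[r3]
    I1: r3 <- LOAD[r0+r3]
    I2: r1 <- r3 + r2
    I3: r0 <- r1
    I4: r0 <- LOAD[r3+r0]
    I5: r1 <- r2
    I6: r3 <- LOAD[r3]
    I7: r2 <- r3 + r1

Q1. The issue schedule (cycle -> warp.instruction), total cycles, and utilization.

cycle 0: W0.I0
cycle 1: W1.I0
cycle 2: W2.I0
cycle 3: W3.I0
cycle 4: W0.I1
cycle 5: W1.I1
cycle 6: W2.I1
cycle 7: W3.I1
cycle 8: W0.I2
cycle 9: W1.I2
cycle 10: W2.I2
cycle 11: W3.I2
cycle 12: W0.I3
cycle 13: W1.I3
cycle 14: W2.I3
cycle 15: W3.I3
cycle 16: W1.I4
cycle 17: W2.I4
cycle 18: W3.I4
cycle 19: W1.I5
cycle 20: W3.I5
cycle 21: W3.I6
cycle 22: idle
cycle 23: idle
cycle 24: idle
cycle 25: W3.I7

Answer: 26 cycles, utilization 23/26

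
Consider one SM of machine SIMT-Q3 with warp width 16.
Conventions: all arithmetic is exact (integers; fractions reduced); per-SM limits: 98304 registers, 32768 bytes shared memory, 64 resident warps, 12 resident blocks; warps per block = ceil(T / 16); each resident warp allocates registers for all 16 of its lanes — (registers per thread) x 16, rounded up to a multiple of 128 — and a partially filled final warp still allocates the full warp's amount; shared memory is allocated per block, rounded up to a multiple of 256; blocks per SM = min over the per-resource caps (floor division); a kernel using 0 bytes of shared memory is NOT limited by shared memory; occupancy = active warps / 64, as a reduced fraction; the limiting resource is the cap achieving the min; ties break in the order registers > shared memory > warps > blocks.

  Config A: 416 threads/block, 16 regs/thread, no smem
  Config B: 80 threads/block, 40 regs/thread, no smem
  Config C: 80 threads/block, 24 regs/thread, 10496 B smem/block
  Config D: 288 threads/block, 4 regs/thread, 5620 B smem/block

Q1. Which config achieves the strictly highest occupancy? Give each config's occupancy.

occupancies: A 13/16, B 15/16, C 15/64, D 27/32

Answer: B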